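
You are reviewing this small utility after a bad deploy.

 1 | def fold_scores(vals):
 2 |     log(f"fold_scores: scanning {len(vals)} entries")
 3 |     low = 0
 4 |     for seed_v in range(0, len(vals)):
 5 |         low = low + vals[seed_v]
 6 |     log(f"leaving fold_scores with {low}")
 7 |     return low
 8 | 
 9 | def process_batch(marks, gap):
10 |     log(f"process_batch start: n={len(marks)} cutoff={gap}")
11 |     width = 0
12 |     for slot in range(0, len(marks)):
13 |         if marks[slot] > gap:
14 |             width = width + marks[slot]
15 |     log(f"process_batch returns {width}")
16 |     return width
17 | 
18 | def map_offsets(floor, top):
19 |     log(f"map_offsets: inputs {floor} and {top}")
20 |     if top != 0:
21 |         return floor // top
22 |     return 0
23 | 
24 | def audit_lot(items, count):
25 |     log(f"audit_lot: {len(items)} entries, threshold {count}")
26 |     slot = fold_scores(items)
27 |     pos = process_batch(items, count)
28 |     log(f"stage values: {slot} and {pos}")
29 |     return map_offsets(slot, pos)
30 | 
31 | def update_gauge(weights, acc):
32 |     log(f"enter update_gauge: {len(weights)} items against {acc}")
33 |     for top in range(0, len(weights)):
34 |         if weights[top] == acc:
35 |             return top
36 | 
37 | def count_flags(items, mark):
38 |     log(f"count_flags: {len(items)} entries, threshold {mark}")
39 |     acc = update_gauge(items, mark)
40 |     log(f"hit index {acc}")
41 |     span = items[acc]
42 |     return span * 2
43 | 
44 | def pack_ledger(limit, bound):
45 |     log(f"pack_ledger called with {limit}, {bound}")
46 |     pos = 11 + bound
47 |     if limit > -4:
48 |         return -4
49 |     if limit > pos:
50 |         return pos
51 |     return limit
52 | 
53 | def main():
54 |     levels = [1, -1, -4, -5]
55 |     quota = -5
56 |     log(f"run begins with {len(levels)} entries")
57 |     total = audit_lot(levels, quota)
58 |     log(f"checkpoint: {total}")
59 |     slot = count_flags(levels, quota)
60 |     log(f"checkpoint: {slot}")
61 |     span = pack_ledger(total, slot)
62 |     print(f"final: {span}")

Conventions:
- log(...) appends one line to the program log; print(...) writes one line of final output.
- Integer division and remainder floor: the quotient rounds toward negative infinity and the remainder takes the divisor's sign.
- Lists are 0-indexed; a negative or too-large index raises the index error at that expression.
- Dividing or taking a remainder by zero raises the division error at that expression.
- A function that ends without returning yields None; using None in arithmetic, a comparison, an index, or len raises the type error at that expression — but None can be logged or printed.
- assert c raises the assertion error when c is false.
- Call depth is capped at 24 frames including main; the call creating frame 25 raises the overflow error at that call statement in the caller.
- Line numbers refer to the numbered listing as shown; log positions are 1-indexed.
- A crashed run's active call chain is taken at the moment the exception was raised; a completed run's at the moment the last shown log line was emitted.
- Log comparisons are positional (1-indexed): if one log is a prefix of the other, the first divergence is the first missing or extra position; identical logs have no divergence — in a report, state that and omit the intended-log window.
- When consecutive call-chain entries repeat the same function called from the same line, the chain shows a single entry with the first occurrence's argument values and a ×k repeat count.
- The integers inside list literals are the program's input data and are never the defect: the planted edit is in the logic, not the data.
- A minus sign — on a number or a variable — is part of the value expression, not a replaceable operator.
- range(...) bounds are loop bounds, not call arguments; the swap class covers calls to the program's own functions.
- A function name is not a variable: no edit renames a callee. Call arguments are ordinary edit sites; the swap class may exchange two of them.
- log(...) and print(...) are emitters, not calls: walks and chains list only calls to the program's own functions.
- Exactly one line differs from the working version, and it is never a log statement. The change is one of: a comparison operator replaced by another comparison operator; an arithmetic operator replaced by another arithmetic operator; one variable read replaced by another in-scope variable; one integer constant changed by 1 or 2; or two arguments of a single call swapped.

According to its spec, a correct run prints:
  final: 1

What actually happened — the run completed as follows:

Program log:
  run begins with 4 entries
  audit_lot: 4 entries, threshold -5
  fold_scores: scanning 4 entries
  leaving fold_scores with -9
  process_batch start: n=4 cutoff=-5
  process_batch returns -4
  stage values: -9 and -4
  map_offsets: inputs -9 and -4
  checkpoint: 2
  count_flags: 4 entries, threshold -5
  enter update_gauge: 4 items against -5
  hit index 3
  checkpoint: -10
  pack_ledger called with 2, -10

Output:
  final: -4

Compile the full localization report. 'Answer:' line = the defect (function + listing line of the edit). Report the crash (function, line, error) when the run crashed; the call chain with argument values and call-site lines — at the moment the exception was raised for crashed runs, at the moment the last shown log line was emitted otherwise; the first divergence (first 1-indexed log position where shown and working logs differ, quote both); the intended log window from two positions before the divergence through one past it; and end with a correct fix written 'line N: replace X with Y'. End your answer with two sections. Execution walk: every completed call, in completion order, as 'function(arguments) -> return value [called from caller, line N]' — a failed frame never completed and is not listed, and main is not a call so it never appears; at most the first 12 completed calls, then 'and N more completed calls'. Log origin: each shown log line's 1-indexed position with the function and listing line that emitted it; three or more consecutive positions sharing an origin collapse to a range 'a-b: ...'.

Answer: the defect is in pack_ledger at line 47.
Key fact: Every logged value matches the working version; the printed result is what differs.
Call chain: main -> pack_ledger(2, -10) (called at line 61).
First divergence: none (the log streams are identical).
Execution walk:
  fold_scores([1, -1, -4, -5]) -> -9  [called from audit_lot, line 26]
  process_batch([1, -1, -4, -5], -5) -> -4  [called from audit_lot, line 27]
  map_offsets(-9, -4) -> 2  [called from audit_lot, line 29]
  audit_lot([1, -1, -4, -5], -5) -> 2  [called from main, line 57]
  update_gauge([1, -1, -4, -5], -5) -> 3  [called from count_flags, line 39]
  count_flags([1, -1, -4, -5], -5) -> -10  [called from main, line 59]
  pack_ledger(2, -10) -> -4  [called from main, line 61]
Log origins:
  1: logged in main at line 56
  2: logged in audit_lot at line 25
  3: logged in fold_scores at line 2
  4: logged in fold_scores at line 6
  5: logged in process_batch at line 10
  6: logged in process_batch at line 15
  7: logged in audit_lot at line 28
  8: logged in map_offsets at line 19
  9: logged in main at line 58
  10: logged in count_flags at line 38
  11: logged in update_gauge at line 32
  12: logged in count_flags at line 40
  13: logged in main at line 60
  14: logged in pack_ledger at line 45
A correct fix: line 47: replace `>` with `<`.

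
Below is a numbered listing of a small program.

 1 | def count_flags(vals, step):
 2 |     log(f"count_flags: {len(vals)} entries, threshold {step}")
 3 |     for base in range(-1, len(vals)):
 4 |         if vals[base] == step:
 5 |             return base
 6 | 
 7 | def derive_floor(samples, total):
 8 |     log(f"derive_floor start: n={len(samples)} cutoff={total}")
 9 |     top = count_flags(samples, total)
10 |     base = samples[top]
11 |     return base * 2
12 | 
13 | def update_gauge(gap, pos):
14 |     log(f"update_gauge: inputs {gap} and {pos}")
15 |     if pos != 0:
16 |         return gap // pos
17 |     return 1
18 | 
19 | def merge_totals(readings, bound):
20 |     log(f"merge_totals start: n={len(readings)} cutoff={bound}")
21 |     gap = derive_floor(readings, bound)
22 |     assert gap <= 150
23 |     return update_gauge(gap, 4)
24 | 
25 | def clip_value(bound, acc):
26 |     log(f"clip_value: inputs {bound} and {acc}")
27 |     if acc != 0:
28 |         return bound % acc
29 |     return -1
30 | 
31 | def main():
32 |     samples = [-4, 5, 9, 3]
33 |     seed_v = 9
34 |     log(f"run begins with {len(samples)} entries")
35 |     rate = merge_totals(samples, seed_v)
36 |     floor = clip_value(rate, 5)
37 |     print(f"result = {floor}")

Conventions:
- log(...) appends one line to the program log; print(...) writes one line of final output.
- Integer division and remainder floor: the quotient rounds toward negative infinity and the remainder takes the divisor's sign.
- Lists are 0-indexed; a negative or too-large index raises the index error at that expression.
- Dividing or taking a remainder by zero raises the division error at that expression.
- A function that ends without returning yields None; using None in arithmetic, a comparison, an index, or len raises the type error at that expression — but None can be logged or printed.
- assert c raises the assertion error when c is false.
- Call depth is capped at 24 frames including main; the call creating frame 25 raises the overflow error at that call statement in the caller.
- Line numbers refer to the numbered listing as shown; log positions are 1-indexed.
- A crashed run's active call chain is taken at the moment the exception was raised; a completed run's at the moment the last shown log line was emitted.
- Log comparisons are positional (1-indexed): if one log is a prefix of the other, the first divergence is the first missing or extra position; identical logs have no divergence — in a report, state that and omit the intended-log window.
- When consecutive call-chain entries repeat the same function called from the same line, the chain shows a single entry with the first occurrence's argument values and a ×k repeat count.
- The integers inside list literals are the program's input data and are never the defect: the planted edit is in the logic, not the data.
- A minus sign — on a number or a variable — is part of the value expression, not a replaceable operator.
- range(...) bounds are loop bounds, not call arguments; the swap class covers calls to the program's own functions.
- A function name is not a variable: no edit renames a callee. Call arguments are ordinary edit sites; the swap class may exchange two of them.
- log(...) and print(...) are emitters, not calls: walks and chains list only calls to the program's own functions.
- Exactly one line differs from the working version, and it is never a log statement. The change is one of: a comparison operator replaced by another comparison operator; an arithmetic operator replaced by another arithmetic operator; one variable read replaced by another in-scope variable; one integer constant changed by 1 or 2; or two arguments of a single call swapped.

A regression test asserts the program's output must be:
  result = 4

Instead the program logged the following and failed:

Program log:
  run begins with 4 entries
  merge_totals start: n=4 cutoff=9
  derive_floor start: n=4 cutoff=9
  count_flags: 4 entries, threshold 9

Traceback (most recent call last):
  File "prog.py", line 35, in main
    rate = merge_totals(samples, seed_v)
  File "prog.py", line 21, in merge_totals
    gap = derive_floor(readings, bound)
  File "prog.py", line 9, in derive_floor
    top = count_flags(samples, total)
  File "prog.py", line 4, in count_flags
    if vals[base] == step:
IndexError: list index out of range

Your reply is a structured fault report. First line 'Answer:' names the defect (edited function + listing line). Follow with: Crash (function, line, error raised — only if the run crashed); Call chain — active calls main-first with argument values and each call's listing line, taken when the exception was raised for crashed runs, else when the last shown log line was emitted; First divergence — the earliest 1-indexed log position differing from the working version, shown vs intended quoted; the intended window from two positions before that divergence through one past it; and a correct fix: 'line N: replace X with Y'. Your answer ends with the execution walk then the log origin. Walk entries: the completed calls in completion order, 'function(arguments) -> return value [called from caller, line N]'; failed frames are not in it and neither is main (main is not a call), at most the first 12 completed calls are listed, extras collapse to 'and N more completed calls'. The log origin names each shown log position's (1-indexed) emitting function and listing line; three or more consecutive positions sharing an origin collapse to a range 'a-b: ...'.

Answer: the defect is in count_flags at line 3.
Core observation: After 4 matching log lines the faulty run goes silent, while the working version continues with 'update_gauge: inputs 18 and 4'.
Crash: count_flags, line 4, IndexError.
Call chain: main -> merge_totals([-4, 5, 9, 3], 9) (called at line 35) -> derive_floor([-4, 5, 9, 3], 9) (called at line 21) -> count_flags([-4, 5, 9, 3], 9) (called at line 9).
First divergence: position 5; the shown log stops at 4 lines while the working version next logs 'update_gauge: inputs 18 and 4'.
Intended log window:
  3: derive_floor start: n=4 cutoff=9
  4: count_flags: 4 entries, threshold 9
  5: update_gauge: inputs 18 and 4
  6: clip_value: inputs 4 and 5
Execution walk:
  (no call completed)
Log line origins:
  1: from main, line 34
  2: from merge_totals, line 20
  3: from derive_floor, line 8
  4: from count_flags, line 2
A correct fix: line 3: replace `-1` with `0`.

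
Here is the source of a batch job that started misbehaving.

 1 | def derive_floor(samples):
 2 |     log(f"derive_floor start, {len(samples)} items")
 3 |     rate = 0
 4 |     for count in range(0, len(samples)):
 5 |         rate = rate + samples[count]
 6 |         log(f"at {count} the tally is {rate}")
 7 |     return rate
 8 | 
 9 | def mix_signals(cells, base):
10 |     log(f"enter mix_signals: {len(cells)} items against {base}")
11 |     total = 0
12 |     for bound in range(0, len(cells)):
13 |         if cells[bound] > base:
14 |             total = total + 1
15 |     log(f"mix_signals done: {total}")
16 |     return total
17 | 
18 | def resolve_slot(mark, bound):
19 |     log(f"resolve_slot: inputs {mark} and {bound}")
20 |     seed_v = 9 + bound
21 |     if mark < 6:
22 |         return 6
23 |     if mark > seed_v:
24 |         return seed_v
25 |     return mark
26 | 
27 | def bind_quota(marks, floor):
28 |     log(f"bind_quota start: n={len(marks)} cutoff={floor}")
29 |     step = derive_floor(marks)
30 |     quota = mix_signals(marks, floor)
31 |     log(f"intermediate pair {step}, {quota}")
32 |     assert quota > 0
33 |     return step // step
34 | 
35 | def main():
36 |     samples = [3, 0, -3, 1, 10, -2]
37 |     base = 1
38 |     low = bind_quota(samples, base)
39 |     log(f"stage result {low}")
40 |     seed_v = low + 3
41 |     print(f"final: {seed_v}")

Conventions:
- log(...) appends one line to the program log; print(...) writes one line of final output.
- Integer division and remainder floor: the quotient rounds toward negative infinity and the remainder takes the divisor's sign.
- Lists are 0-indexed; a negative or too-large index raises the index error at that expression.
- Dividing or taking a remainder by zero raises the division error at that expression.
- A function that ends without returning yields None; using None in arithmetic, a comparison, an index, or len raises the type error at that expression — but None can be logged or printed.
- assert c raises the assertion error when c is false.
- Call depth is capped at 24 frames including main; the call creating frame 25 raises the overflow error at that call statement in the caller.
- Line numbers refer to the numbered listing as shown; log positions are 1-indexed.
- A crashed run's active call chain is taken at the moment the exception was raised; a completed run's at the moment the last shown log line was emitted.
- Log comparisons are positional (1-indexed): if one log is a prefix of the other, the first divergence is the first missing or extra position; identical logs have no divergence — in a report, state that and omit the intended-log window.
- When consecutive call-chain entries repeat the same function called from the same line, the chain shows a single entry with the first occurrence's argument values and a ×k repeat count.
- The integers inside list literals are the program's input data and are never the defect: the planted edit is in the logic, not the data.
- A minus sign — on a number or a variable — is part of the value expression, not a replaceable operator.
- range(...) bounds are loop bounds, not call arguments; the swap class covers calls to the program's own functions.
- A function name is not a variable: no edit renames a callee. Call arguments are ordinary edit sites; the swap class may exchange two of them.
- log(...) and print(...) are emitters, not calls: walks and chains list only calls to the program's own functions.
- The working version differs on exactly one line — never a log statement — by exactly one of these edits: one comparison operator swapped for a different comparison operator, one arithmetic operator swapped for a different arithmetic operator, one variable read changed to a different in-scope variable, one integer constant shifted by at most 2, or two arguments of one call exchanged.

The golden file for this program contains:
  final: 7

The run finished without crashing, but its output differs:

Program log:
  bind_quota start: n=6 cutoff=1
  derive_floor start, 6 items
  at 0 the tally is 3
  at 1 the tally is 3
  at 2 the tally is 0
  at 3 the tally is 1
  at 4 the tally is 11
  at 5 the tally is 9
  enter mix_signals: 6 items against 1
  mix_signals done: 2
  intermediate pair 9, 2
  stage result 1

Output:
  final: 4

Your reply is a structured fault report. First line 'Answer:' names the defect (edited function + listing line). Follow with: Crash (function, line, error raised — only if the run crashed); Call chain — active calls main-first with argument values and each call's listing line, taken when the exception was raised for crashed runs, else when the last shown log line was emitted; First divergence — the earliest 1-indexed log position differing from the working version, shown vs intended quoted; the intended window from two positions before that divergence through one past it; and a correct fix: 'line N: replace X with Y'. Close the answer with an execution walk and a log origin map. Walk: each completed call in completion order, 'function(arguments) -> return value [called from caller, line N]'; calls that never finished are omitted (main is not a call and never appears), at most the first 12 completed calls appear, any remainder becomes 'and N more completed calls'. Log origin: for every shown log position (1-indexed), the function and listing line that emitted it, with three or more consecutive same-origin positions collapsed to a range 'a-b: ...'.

Answer: the defect is in bind_quota at line 33.
Core observation: Log line 12 is where behavior first shows: 'stage result 1' appears instead of 'stage result 4'.
Call chain: main.
First divergence: position 12 — the shown line 'stage result 1' should read 'stage result 4'.
Intended log window:
  10: mix_signals done: 2
  11: intermediate pair 9, 2
  12: stage result 4
Execution walk:
  derive_floor([3, 0, -3, 1, 10, -2]) -> 9  [called from bind_quota, line 29]
  mix_signals([3, 0, -3, 1, 10, -2], 1) -> 2  [called from bind_quota, line 30]
  bind_quota([3, 0, -3, 1, 10, -2], 1) -> 1  [called from main, line 38]
Log origins:
  1: logged in bind_quota at line 28
  2: logged in derive_floor at line 2
  3-8: logged in derive_floor at line 6
  9: logged in mix_signals at line 10
  10: logged in mix_signals at line 15
  11: logged in bind_quota at line 31
  12: logged in main at line 39
A correct fix: line 33: replace `step // step` with `step // quota`.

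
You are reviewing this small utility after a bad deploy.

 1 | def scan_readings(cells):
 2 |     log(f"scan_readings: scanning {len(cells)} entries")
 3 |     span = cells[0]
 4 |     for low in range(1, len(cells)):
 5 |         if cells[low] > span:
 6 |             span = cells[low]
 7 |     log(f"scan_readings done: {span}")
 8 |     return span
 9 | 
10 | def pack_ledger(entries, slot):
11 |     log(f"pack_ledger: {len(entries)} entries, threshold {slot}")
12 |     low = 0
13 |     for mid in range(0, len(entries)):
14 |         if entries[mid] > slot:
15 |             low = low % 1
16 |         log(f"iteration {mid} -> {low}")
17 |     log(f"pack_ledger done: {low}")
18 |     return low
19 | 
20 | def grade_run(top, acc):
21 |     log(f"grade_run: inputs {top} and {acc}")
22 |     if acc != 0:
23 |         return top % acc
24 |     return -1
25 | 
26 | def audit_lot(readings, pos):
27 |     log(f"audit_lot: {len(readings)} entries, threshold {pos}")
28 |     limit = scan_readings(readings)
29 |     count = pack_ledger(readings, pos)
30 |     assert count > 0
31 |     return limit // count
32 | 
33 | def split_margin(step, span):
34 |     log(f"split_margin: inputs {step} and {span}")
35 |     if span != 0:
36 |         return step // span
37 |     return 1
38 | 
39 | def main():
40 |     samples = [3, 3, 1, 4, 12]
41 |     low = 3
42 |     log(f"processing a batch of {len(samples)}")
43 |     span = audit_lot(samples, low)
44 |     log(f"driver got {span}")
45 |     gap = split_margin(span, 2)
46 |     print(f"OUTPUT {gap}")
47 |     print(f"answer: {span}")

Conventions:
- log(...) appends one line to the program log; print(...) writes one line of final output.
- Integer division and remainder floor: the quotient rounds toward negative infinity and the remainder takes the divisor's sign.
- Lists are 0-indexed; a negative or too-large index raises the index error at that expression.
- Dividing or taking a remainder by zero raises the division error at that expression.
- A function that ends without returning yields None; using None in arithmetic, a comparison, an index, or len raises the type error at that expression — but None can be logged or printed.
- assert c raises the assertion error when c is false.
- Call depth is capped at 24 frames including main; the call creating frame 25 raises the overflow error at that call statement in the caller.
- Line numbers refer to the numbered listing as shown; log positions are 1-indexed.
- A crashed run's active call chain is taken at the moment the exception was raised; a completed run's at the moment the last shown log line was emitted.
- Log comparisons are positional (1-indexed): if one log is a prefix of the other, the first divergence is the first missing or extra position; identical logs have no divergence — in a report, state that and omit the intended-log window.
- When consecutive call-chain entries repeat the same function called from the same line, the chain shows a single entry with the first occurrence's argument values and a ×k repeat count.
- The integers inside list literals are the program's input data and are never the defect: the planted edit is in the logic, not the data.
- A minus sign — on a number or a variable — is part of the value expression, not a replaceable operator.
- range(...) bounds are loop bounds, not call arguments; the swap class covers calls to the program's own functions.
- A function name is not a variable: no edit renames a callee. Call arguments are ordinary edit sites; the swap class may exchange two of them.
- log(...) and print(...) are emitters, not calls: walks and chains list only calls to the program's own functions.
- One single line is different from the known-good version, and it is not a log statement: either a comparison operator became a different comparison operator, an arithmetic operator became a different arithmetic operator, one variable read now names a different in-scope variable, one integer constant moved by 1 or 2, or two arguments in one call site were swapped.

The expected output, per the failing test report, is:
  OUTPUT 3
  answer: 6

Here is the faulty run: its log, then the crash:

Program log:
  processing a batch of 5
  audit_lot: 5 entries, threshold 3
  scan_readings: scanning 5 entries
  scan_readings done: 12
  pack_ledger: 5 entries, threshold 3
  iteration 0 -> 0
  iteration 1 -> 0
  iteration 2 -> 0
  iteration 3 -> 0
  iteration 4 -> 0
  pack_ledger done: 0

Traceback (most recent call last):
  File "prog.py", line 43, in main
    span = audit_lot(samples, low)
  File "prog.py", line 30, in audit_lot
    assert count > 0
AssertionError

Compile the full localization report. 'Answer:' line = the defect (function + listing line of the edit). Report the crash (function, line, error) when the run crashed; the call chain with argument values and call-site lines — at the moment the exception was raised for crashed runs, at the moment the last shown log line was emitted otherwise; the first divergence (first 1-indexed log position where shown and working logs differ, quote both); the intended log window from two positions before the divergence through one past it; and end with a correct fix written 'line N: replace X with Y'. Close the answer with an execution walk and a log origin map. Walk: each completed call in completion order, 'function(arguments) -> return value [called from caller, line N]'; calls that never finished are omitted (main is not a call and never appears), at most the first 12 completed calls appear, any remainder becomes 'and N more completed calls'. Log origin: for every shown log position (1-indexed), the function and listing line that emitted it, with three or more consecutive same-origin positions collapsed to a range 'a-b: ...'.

Answer: the defect is in pack_ledger at line 15.
Key observation: At log position 9 the runs split — shown 'iteration 3 -> 0', but the working version logs 'iteration 3 -> 1'.
Crash: audit_lot, line 30, AssertionError.
Call chain: main -> audit_lot([3, 3, 1, 4, 12], 3) (called at line 43).
First divergence: position 9; shown 'iteration 3 -> 0' vs intended 'iteration 3 -> 1'.
Intended log window:
  7: iteration 1 -> 0
  8: iteration 2 -> 0
  9: iteration 3 -> 1
  10: iteration 4 -> 2
Execution walk:
  scan_readings([3, 3, 1, 4, 12]) -> 12  [called from audit_lot, line 28]
  pack_ledger([3, 3, 1, 4, 12], 3) -> 0  [called from audit_lot, line 29]
Origin of each log line:
  1: from main, line 42
  2: from audit_lot, line 27
  3: from scan_readings, line 2
  4: from scan_readings, line 7
  5: from pack_ledger, line 11
  6-10: from pack_ledger, line 16
  11: from pack_ledger, line 17
A correct fix: line 15: replace `%` with `+`.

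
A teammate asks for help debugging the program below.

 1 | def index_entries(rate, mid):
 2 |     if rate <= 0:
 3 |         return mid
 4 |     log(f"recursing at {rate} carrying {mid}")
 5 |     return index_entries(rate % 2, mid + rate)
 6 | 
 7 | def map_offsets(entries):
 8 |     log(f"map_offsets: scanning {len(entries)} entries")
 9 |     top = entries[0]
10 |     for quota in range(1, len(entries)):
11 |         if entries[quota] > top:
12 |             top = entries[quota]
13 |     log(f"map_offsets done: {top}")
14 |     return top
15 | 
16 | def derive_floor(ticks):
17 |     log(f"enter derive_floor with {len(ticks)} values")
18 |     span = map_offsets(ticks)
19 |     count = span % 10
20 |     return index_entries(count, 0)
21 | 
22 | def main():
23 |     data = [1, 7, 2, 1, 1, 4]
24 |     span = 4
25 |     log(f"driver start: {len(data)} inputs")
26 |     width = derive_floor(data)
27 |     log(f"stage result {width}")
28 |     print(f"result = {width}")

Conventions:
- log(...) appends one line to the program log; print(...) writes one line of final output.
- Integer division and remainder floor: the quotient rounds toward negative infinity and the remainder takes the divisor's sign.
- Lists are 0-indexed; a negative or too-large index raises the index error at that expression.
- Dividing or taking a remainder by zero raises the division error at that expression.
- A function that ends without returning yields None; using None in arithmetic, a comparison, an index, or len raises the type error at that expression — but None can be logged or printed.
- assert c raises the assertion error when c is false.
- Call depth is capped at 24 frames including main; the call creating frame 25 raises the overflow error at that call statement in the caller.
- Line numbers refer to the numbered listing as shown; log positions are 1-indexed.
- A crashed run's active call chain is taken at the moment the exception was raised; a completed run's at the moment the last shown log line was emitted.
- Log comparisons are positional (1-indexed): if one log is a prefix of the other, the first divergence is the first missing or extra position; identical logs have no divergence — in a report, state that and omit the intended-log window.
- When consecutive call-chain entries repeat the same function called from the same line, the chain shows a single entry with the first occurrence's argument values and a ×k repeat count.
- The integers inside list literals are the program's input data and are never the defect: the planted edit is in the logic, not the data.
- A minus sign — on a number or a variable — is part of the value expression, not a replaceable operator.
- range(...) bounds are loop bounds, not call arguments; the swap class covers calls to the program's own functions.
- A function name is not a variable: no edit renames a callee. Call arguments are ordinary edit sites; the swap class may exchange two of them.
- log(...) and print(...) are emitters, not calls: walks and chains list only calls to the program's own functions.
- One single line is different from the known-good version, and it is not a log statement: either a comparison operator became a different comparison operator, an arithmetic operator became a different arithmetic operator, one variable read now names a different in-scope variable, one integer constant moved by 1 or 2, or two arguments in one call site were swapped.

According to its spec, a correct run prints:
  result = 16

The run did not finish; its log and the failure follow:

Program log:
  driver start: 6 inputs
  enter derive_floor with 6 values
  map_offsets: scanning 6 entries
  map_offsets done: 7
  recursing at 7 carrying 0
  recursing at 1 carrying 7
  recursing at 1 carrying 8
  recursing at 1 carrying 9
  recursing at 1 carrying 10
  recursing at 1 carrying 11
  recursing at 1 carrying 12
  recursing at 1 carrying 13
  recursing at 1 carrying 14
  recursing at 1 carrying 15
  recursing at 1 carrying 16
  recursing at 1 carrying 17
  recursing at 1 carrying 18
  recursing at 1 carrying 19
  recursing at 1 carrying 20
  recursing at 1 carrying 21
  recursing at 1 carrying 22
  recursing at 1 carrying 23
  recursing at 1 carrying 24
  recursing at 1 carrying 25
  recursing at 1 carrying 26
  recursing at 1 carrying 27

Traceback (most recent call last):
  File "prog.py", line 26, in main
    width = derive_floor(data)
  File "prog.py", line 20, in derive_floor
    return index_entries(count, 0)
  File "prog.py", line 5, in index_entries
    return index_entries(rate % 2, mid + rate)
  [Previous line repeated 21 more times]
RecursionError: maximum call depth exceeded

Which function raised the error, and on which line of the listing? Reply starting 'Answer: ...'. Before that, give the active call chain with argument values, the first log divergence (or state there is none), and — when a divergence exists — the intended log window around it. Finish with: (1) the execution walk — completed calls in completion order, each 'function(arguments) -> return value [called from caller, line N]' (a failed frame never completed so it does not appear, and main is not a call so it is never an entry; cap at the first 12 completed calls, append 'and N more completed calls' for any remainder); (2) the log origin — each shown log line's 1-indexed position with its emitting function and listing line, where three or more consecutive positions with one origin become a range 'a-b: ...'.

Answer: the error was raised in index_entries, line 5.
Core observation: At log position 6 the runs split — shown 'recursing at 1 carrying 7', but the working version logs 'recursing at 5 carrying 7'.
Call chain: main -> derive_floor([1, 7, 2, 1, 1, 4]) (called at line 26) -> index_entries(7, 0) (called at line 20) -> index_entries(1, 7) (called at line 5) ×21.
First divergence: position 6 — the shown line 'recursing at 1 carrying 7' should read 'recursing at 5 carrying 7'.
Intended log window:
  4: map_offsets done: 7
  5: recursing at 7 carrying 0
  6: recursing at 5 carrying 7
  7: recursing at 3 carrying 12
Execution walk:
  map_offsets([1, 7, 2, 1, 1, 4]) -> 7  [called from derive_floor, line 18]
Log line origins:
  1: from main, line 25
  2: from derive_floor, line 17
  3: from map_offsets, line 8
  4: from map_offsets, line 13
  5-26: from index_entries, line 4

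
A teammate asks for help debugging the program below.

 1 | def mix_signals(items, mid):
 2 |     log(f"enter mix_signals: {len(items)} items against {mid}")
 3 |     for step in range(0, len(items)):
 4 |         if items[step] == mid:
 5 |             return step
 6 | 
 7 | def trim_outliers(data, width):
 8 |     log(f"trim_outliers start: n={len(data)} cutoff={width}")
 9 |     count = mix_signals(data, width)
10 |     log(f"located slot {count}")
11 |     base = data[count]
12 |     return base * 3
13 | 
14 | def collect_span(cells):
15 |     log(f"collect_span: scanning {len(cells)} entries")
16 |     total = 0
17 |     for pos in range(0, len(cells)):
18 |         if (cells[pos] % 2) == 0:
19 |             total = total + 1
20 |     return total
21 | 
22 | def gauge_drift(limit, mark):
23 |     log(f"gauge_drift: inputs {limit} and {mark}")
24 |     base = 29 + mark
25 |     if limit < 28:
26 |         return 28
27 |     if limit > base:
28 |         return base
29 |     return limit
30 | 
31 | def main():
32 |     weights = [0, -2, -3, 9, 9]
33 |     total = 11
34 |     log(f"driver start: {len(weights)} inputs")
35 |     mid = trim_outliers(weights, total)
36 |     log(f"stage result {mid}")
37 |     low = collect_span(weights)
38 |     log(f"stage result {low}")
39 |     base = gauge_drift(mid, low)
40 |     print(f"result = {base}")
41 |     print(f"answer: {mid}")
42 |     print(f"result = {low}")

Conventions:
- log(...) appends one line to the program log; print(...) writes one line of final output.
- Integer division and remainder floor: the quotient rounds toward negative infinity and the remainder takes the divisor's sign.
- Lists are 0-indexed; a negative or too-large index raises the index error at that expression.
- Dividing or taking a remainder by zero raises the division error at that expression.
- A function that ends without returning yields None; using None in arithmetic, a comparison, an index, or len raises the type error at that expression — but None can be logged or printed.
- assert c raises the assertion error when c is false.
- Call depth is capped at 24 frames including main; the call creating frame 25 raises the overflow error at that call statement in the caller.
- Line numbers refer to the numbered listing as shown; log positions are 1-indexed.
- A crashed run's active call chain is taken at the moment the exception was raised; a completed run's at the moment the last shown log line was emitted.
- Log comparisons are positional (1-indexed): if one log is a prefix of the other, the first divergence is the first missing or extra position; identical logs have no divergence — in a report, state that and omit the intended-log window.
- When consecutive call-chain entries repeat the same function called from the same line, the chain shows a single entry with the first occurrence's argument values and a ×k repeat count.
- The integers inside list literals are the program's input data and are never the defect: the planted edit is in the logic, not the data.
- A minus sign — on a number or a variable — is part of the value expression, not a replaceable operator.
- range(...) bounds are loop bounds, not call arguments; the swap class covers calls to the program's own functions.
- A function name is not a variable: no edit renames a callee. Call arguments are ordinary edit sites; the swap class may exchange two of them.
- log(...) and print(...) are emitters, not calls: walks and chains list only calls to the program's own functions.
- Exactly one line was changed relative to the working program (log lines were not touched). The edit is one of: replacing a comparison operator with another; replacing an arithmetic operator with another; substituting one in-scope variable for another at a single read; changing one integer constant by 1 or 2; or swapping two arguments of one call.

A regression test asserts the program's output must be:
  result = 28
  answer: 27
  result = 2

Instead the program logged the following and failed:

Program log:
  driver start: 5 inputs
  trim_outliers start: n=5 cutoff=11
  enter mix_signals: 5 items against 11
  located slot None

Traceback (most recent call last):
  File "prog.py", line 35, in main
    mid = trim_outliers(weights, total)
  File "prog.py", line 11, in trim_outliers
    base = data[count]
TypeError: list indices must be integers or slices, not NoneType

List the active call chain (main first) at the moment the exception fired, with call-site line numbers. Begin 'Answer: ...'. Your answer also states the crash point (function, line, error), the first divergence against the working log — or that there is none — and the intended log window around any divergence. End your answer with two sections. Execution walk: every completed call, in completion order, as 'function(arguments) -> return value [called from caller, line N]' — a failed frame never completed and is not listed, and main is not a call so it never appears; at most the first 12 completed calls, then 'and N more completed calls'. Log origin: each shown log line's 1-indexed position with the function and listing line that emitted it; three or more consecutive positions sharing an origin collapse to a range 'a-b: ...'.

Answer: main -> trim_outliers (called at line 35).
Core observation: At log position 2 the runs split — shown 'trim_outliers start: n=5 cutoff=11', but the working version logs 'trim_outliers start: n=5 cutoff=9'.
Crash: trim_outliers, line 11, TypeError.
First divergence: position 2; shown 'trim_outliers start: n=5 cutoff=11' vs intended 'trim_outliers start: n=5 cutoff=9'.
Intended log window:
  1: driver start: 5 inputs
  2: trim_outliers start: n=5 cutoff=9
  3: enter mix_signals: 5 items against 9
Execution walk:
  mix_signals([0, -2, -3, 9, 9], 11) -> None  [called from trim_outliers, line 9]
Log line origins:
  1: emitted by main (line 34)
  2: emitted by trim_outliers (line 8)
  3: emitted by mix_signals (line 2)
  4: emitted by trim_outliers (line 10)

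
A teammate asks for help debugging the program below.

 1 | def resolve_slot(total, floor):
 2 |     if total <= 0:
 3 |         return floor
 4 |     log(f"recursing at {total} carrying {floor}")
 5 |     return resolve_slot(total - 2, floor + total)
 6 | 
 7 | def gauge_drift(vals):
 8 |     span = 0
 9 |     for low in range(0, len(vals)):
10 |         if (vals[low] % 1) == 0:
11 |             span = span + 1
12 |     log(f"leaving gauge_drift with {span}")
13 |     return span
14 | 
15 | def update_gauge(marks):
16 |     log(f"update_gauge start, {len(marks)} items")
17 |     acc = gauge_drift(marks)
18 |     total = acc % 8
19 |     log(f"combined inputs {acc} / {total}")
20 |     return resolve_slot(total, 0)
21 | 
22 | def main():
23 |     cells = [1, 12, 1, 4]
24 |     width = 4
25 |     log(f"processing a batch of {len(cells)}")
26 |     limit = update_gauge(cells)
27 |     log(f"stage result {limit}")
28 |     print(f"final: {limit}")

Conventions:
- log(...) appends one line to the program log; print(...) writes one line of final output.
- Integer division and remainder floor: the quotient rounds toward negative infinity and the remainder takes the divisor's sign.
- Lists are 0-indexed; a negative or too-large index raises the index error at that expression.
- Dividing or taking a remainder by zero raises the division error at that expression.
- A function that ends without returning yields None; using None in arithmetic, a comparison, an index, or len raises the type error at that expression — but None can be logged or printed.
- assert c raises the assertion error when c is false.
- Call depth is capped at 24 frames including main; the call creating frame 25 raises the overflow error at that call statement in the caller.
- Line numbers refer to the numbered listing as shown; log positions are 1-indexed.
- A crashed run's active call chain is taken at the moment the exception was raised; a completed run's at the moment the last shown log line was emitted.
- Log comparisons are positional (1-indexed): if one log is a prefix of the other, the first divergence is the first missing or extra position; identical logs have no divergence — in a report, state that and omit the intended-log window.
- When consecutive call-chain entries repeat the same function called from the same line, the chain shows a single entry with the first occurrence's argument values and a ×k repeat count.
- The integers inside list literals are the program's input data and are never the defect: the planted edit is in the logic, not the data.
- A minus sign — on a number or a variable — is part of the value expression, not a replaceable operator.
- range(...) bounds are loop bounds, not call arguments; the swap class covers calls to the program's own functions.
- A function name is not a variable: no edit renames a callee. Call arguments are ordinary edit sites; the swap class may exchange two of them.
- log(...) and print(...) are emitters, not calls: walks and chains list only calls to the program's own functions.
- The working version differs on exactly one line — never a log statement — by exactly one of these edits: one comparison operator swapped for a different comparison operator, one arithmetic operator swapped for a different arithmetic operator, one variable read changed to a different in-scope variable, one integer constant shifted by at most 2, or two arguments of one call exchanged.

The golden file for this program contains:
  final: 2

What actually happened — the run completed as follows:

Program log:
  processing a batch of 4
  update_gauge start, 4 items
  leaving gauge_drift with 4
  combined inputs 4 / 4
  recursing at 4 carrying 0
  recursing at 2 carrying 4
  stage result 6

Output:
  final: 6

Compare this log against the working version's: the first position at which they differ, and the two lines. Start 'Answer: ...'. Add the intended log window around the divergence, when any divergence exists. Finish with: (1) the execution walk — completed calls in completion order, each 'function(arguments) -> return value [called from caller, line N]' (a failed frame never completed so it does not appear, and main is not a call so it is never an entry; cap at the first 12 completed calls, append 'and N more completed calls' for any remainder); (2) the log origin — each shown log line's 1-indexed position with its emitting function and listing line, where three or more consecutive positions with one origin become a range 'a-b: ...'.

Answer: position 3 — the shown line 'leaving gauge_drift with 4' should read 'leaving gauge_drift with 2'.
Intended log window:
  1: processing a batch of 4
  2: update_gauge start, 4 items
  3: leaving gauge_drift with 2
  4: combined inputs 2 / 2
Execution walk:
  gauge_drift([1, 12, 1, 4]) -> 4  [called from update_gauge, line 17]
  resolve_slot(0, 6) -> 6  [called from resolve_slot, line 5]
  resolve_slot(2, 4) -> 6  [called from resolve_slot, line 5]
  resolve_slot(4, 0) -> 6  [called from update_gauge, line 20]
  update_gauge([1, 12, 1, 4]) -> 6  [called from main, line 26]
Log origins:
  1: logged in main at line 25
  2: logged in update_gauge at line 16
  3: logged in gauge_drift at line 12
  4: logged in update_gauge at line 19
  5: logged in resolve_slot at line 4
  6: logged in resolve_slot at line 4
  7: logged in main at line 27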